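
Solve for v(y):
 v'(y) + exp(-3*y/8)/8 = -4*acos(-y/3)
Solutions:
 v(y) = C1 - 4*y*acos(-y/3) - 4*sqrt(9 - y^2) + exp(-3*y/8)/3


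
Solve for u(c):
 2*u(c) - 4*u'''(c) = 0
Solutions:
 u(c) = C3*exp(2^(2/3)*c/2) + (C1*sin(2^(2/3)*sqrt(3)*c/4) + C2*cos(2^(2/3)*sqrt(3)*c/4))*exp(-2^(2/3)*c/4)


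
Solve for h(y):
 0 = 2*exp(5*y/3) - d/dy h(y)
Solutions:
 h(y) = C1 + 6*exp(5*y/3)/5


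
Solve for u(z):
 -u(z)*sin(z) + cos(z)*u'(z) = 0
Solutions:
 u(z) = C1/cos(z)


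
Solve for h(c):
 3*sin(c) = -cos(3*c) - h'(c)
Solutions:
 h(c) = C1 - sin(3*c)/3 + 3*cos(c)


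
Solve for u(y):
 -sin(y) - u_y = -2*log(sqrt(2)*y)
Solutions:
 u(y) = C1 + 2*y*log(y) - 2*y + y*log(2) + cos(y)


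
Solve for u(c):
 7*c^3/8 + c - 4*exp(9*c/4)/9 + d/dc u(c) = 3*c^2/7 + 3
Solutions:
 u(c) = C1 - 7*c^4/32 + c^3/7 - c^2/2 + 3*c + 16*exp(9*c/4)/81


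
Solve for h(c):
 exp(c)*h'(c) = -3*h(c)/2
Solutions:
 h(c) = C1*exp(3*exp(-c)/2)


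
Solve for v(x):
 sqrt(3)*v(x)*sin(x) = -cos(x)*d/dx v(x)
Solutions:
 v(x) = C1*cos(x)^(sqrt(3))


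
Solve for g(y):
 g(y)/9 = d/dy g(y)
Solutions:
 g(y) = C1*exp(y/9)


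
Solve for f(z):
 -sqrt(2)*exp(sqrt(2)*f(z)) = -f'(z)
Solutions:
 f(z) = sqrt(2)*(2*log(-1/(C1 + sqrt(2)*z)) - log(2))/4


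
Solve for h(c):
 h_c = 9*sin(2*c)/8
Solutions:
 h(c) = C1 - 9*cos(2*c)/16


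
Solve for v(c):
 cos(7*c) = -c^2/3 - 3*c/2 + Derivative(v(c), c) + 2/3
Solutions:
 v(c) = C1 + c^3/9 + 3*c^2/4 - 2*c/3 + sin(7*c)/7


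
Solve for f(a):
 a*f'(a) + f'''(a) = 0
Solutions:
 f(a) = C1 + Integral(C2*airyai(-a) + C3*airybi(-a), a)


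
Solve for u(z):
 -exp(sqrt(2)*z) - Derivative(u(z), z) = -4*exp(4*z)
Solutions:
 u(z) = C1 + exp(4*z) - sqrt(2)*exp(sqrt(2)*z)/2


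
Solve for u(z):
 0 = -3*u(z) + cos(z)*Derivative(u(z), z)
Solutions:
 u(z) = C1*(sin(z) + 1)^(3/2)/(sin(z) - 1)^(3/2)


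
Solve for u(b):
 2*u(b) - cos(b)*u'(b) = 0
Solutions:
 u(b) = C1*(sin(b) + 1)/(sin(b) - 1)


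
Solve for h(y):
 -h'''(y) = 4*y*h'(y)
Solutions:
 h(y) = C1 + Integral(C2*airyai(-2^(2/3)*y) + C3*airybi(-2^(2/3)*y), y)


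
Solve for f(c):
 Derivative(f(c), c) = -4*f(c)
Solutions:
 f(c) = C1*exp(-4*c)


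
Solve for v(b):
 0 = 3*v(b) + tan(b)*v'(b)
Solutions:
 v(b) = C1/sin(b)^3


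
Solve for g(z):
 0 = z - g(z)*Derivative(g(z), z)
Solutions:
 g(z) = -sqrt(C1 + z^2)
 g(z) = sqrt(C1 + z^2)


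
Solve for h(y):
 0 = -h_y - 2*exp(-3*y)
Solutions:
 h(y) = C1 + 2*exp(-3*y)/3


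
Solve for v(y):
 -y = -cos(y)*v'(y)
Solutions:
 v(y) = C1 + Integral(y/cos(y), y)


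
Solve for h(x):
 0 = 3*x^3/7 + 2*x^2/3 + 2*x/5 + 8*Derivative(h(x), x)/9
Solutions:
 h(x) = C1 - 27*x^4/224 - x^3/4 - 9*x^2/40


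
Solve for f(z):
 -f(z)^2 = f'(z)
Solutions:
 f(z) = 1/(C1 + z)


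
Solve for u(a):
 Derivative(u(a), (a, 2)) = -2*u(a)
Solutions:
 u(a) = C1*sin(sqrt(2)*a) + C2*cos(sqrt(2)*a)


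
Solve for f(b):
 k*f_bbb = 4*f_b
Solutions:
 f(b) = C1 + C2*exp(-2*b*sqrt(1/k)) + C3*exp(2*b*sqrt(1/k))


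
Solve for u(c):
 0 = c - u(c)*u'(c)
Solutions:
 u(c) = -sqrt(C1 + c^2)
 u(c) = sqrt(C1 + c^2)


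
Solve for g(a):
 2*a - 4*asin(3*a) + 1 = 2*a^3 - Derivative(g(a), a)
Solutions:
 g(a) = C1 + a^4/2 - a^2 + 4*a*asin(3*a) - a + 4*sqrt(1 - 9*a^2)/3


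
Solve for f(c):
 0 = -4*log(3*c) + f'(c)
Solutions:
 f(c) = C1 + 4*c*log(c) - 4*c + c*log(81)


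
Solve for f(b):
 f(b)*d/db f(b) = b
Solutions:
 f(b) = -sqrt(C1 + b^2)
 f(b) = sqrt(C1 + b^2)


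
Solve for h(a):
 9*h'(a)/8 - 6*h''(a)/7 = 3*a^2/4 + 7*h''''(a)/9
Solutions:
 h(a) = C1 + C2*exp(-3*2^(1/3)*a*(-16/(147 + sqrt(23657))^(1/3) + 2^(1/3)*(147 + sqrt(23657))^(1/3))/56)*sin(3*2^(1/3)*sqrt(3)*a*(16/(147 + sqrt(23657))^(1/3) + 2^(1/3)*(147 + sqrt(23657))^(1/3))/56) + C3*exp(-3*2^(1/3)*a*(-16/(147 + sqrt(23657))^(1/3) + 2^(1/3)*(147 + sqrt(23657))^(1/3))/56)*cos(3*2^(1/3)*sqrt(3)*a*(16/(147 + sqrt(23657))^(1/3) + 2^(1/3)*(147 + sqrt(23657))^(1/3))/56) + C4*exp(3*2^(1/3)*a*(-16/(147 + sqrt(23657))^(1/3) + 2^(1/3)*(147 + sqrt(23657))^(1/3))/28) + 2*a^3/9 + 32*a^2/63 + 1024*a/1323


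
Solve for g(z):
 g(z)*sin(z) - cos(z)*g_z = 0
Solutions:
 g(z) = C1/cos(z)


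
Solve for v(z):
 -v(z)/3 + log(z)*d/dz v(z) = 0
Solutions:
 v(z) = C1*exp(li(z)/3)


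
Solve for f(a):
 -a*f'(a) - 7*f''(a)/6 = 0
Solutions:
 f(a) = C1 + C2*erf(sqrt(21)*a/7)


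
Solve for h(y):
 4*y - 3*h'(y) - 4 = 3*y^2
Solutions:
 h(y) = C1 - y^3/3 + 2*y^2/3 - 4*y/3


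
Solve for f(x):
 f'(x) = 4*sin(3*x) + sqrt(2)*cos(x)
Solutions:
 f(x) = C1 + sqrt(2)*sin(x) - 4*cos(3*x)/3


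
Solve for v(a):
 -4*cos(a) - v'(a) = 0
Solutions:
 v(a) = C1 - 4*sin(a)


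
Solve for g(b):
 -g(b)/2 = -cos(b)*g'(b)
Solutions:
 g(b) = C1*(sin(b) + 1)^(1/4)/(sin(b) - 1)^(1/4)


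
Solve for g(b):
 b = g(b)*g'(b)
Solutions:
 g(b) = -sqrt(C1 + b^2)
 g(b) = sqrt(C1 + b^2)


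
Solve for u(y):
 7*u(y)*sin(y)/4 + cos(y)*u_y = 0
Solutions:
 u(y) = C1*cos(y)^(7/4)


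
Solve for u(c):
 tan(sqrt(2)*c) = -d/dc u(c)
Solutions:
 u(c) = C1 + sqrt(2)*log(cos(sqrt(2)*c))/2


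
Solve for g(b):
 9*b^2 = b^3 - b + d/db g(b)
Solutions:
 g(b) = C1 - b^4/4 + 3*b^3 + b^2/2


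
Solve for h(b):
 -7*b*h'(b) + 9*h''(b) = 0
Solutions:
 h(b) = C1 + C2*erfi(sqrt(14)*b/6)


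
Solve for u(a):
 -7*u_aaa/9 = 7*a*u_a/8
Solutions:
 u(a) = C1 + Integral(C2*airyai(-3^(2/3)*a/2) + C3*airybi(-3^(2/3)*a/2), a)


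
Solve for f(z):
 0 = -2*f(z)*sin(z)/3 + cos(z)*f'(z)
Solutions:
 f(z) = C1/cos(z)^(2/3)


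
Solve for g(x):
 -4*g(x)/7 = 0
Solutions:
 g(x) = 0


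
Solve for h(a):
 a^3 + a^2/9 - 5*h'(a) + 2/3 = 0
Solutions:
 h(a) = C1 + a^4/20 + a^3/135 + 2*a/15


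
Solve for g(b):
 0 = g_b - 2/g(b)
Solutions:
 g(b) = -sqrt(C1 + 4*b)
 g(b) = sqrt(C1 + 4*b)


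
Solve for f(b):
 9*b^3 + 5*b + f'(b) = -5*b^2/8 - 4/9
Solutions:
 f(b) = C1 - 9*b^4/4 - 5*b^3/24 - 5*b^2/2 - 4*b/9


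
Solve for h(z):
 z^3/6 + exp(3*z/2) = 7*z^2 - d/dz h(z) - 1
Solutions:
 h(z) = C1 - z^4/24 + 7*z^3/3 - z - 2*exp(3*z/2)/3


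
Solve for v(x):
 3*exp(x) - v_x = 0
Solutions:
 v(x) = C1 + 3*exp(x)


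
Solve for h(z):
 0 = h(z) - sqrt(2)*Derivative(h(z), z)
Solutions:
 h(z) = C1*exp(sqrt(2)*z/2)


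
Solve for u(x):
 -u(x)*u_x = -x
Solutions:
 u(x) = -sqrt(C1 + x^2)
 u(x) = sqrt(C1 + x^2)


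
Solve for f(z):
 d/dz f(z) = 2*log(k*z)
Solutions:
 f(z) = C1 + 2*z*log(k*z) - 2*z


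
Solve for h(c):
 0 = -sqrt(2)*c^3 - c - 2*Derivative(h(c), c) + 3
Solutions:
 h(c) = C1 - sqrt(2)*c^4/8 - c^2/4 + 3*c/2


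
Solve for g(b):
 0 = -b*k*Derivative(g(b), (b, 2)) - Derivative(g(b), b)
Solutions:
 g(b) = C1 + b^(((re(k) - 1)*re(k) + im(k)^2)/(re(k)^2 + im(k)^2))*(C2*sin(log(b)*Abs(im(k))/(re(k)^2 + im(k)^2)) + C3*cos(log(b)*im(k)/(re(k)^2 + im(k)^2)))


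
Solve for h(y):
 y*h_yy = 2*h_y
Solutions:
 h(y) = C1 + C2*y^3


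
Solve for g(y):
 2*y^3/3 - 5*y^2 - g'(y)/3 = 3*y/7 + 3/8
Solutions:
 g(y) = C1 + y^4/2 - 5*y^3 - 9*y^2/14 - 9*y/8


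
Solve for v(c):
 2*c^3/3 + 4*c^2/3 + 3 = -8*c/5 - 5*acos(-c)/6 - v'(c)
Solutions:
 v(c) = C1 - c^4/6 - 4*c^3/9 - 4*c^2/5 - 5*c*acos(-c)/6 - 3*c - 5*sqrt(1 - c^2)/6


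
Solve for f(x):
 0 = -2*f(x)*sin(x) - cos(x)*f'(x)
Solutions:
 f(x) = C1*cos(x)^2


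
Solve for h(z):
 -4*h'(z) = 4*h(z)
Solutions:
 h(z) = C1*exp(-z)


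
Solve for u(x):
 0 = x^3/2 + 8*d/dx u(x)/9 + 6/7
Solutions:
 u(x) = C1 - 9*x^4/64 - 27*x/28


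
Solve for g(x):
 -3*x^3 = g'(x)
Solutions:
 g(x) = C1 - 3*x^4/4


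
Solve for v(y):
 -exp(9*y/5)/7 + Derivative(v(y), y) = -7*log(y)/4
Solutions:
 v(y) = C1 - 7*y*log(y)/4 + 7*y/4 + 5*exp(9*y/5)/63


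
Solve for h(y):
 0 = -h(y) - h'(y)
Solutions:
 h(y) = C1*exp(-y)


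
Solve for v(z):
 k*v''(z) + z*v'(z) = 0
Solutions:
 v(z) = C1 + C2*sqrt(k)*erf(sqrt(2)*z*sqrt(1/k)/2)


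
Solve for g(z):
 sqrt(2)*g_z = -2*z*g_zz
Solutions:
 g(z) = C1 + C2*z^(1 - sqrt(2)/2)


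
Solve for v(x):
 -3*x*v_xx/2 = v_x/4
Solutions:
 v(x) = C1 + C2*x^(5/6)


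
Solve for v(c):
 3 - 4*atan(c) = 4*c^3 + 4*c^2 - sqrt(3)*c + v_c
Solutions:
 v(c) = C1 - c^4 - 4*c^3/3 + sqrt(3)*c^2/2 - 4*c*atan(c) + 3*c + 2*log(c^2 + 1)


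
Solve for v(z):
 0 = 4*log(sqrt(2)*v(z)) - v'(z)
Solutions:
 -Integral(1/(2*log(_y) + log(2)), (_y, v(z)))/2 = C1 - z


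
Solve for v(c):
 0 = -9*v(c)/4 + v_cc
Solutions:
 v(c) = C1*exp(-3*c/2) + C2*exp(3*c/2)


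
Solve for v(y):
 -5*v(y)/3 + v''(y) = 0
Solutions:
 v(y) = C1*exp(-sqrt(15)*y/3) + C2*exp(sqrt(15)*y/3)


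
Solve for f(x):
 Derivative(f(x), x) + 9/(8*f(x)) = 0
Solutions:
 f(x) = -sqrt(C1 - 9*x)/2
 f(x) = sqrt(C1 - 9*x)/2


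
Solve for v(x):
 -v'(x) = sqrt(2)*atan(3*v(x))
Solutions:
 Integral(1/atan(3*_y), (_y, v(x))) = C1 - sqrt(2)*x


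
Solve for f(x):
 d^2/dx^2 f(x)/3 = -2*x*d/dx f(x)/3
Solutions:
 f(x) = C1 + C2*erf(x)


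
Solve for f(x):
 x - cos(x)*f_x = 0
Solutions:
 f(x) = C1 + Integral(x/cos(x), x)


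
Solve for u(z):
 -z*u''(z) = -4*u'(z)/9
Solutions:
 u(z) = C1 + C2*z^(13/9)


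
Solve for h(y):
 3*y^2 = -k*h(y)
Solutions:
 h(y) = -3*y^2/k


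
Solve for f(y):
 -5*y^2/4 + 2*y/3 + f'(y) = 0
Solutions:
 f(y) = C1 + 5*y^3/12 - y^2/3


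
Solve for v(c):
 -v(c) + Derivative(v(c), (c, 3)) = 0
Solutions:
 v(c) = C3*exp(c) + (C1*sin(sqrt(3)*c/2) + C2*cos(sqrt(3)*c/2))*exp(-c/2)


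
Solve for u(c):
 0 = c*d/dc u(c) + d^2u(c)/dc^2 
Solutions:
 u(c) = C1 + C2*erf(sqrt(2)*c/2)


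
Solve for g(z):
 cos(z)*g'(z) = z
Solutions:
 g(z) = C1 + Integral(z/cos(z), z)


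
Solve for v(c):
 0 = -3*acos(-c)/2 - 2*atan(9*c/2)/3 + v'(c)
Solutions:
 v(c) = C1 + 3*c*acos(-c)/2 + 2*c*atan(9*c/2)/3 + 3*sqrt(1 - c^2)/2 - 2*log(81*c^2 + 4)/27


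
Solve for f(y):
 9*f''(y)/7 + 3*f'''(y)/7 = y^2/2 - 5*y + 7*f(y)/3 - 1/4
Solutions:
 f(y) = C1*exp(-y*(18^(1/3)/(2*(7*sqrt(13) + 31)^(1/3)) + 12^(1/3)*(7*sqrt(13) + 31)^(1/3)/12 + 1))*sin(2^(1/3)*3^(1/6)*y*(-2^(1/3)*3^(2/3)*(7*sqrt(13) + 31)^(1/3) + 18/(7*sqrt(13) + 31)^(1/3))/12) + C2*exp(-y*(18^(1/3)/(2*(7*sqrt(13) + 31)^(1/3)) + 12^(1/3)*(7*sqrt(13) + 31)^(1/3)/12 + 1))*cos(2^(1/3)*3^(1/6)*y*(-2^(1/3)*3^(2/3)*(7*sqrt(13) + 31)^(1/3) + 18/(7*sqrt(13) + 31)^(1/3))/12) + C3*exp(y*(-1 + 18^(1/3)/(7*sqrt(13) + 31)^(1/3) + 12^(1/3)*(7*sqrt(13) + 31)^(1/3)/6)) - 3*y^2/14 + 15*y/7 - 177/1372


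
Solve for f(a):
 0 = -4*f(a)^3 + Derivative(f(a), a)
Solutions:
 f(a) = -sqrt(2)*sqrt(-1/(C1 + 4*a))/2
 f(a) = sqrt(2)*sqrt(-1/(C1 + 4*a))/2


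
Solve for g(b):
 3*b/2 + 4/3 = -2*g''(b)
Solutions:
 g(b) = C1 + C2*b - b^3/8 - b^2/3


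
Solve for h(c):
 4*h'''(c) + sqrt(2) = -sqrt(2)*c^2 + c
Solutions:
 h(c) = C1 + C2*c + C3*c^2 - sqrt(2)*c^5/240 + c^4/96 - sqrt(2)*c^3/24


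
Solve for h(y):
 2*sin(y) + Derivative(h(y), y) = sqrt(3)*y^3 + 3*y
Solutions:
 h(y) = C1 + sqrt(3)*y^4/4 + 3*y^2/2 + 2*cos(y)


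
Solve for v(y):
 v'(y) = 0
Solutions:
 v(y) = C1


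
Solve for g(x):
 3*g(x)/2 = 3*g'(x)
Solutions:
 g(x) = C1*exp(x/2)


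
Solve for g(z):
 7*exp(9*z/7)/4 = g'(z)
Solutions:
 g(z) = C1 + 49*exp(9*z/7)/36


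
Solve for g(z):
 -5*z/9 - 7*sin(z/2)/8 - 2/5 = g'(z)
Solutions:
 g(z) = C1 - 5*z^2/18 - 2*z/5 + 7*cos(z/2)/4


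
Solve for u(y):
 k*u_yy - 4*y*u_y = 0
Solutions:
 u(y) = C1 + C2*erf(sqrt(2)*y*sqrt(-1/k))/sqrt(-1/k)


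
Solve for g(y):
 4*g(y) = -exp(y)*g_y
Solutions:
 g(y) = C1*exp(4*exp(-y))


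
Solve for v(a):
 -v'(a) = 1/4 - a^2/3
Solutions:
 v(a) = C1 + a^3/9 - a/4


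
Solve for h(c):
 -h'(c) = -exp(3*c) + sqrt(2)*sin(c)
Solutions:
 h(c) = C1 + exp(3*c)/3 + sqrt(2)*cos(c)


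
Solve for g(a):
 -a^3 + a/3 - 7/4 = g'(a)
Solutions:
 g(a) = C1 - a^4/4 + a^2/6 - 7*a/4


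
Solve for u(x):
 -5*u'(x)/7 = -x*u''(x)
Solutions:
 u(x) = C1 + C2*x^(12/7)


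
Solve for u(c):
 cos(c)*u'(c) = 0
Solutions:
 u(c) = C1


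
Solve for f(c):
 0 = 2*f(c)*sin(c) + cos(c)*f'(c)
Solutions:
 f(c) = C1*cos(c)^2


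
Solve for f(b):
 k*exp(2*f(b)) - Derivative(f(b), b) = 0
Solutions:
 f(b) = log(-sqrt(-1/(C1 + b*k))) - log(2)/2
 f(b) = log(-1/(C1 + b*k))/2 - log(2)/2


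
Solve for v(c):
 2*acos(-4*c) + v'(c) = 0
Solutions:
 v(c) = C1 - 2*c*acos(-4*c) - sqrt(1 - 16*c^2)/2


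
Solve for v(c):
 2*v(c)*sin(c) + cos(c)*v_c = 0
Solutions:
 v(c) = C1*cos(c)^2


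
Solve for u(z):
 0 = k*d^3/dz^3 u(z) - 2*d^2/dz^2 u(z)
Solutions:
 u(z) = C1 + C2*z + C3*exp(2*z/k)


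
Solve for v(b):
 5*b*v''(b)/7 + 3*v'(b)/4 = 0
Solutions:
 v(b) = C1 + C2/b^(1/20)


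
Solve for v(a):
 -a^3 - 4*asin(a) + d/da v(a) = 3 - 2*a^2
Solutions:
 v(a) = C1 + a^4/4 - 2*a^3/3 + 4*a*asin(a) + 3*a + 4*sqrt(1 - a^2)


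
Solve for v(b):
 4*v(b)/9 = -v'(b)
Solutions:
 v(b) = C1*exp(-4*b/9)


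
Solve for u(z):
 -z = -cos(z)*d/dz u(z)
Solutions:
 u(z) = C1 + Integral(z/cos(z), z)


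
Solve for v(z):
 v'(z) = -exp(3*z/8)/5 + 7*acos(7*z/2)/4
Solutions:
 v(z) = C1 + 7*z*acos(7*z/2)/4 - sqrt(4 - 49*z^2)/4 - 8*exp(3*z/8)/15


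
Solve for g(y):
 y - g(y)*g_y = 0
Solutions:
 g(y) = -sqrt(C1 + y^2)
 g(y) = sqrt(C1 + y^2)


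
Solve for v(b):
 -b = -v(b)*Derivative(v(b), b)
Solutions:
 v(b) = -sqrt(C1 + b^2)
 v(b) = sqrt(C1 + b^2)


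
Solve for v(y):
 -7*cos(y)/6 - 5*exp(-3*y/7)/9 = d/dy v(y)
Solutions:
 v(y) = C1 - 7*sin(y)/6 + 35*exp(-3*y/7)/27


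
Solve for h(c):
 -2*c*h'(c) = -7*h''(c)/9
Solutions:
 h(c) = C1 + C2*erfi(3*sqrt(7)*c/7)


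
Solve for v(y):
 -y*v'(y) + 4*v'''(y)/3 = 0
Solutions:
 v(y) = C1 + Integral(C2*airyai(6^(1/3)*y/2) + C3*airybi(6^(1/3)*y/2), y)


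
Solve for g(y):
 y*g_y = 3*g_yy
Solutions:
 g(y) = C1 + C2*erfi(sqrt(6)*y/6)


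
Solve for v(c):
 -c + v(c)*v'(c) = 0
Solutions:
 v(c) = -sqrt(C1 + c^2)
 v(c) = sqrt(C1 + c^2)


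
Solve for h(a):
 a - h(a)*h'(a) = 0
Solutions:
 h(a) = -sqrt(C1 + a^2)
 h(a) = sqrt(C1 + a^2)


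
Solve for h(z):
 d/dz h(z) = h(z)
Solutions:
 h(z) = C1*exp(z)


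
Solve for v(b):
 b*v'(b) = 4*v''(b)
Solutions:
 v(b) = C1 + C2*erfi(sqrt(2)*b/4)


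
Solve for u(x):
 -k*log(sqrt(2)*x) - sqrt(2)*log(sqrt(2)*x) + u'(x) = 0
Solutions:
 u(x) = C1 + k*x*log(x) - k*x + k*x*log(2)/2 + sqrt(2)*x*log(x) - sqrt(2)*x + sqrt(2)*x*log(2)/2


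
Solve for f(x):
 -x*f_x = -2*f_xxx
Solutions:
 f(x) = C1 + Integral(C2*airyai(2^(2/3)*x/2) + C3*airybi(2^(2/3)*x/2), x)


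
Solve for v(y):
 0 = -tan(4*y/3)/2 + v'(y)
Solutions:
 v(y) = C1 - 3*log(cos(4*y/3))/8


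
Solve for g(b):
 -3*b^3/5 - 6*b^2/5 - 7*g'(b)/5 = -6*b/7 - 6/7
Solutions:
 g(b) = C1 - 3*b^4/28 - 2*b^3/7 + 15*b^2/49 + 30*b/49


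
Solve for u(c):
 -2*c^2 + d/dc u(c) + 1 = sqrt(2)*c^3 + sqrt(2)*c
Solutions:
 u(c) = C1 + sqrt(2)*c^4/4 + 2*c^3/3 + sqrt(2)*c^2/2 - c


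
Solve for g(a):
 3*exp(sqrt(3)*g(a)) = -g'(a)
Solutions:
 g(a) = sqrt(3)*(2*log(1/(C1 + 3*a)) - log(3))/6


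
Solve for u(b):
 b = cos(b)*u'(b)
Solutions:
 u(b) = C1 + Integral(b/cos(b), b)


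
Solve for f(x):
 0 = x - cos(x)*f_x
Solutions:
 f(x) = C1 + Integral(x/cos(x), x)


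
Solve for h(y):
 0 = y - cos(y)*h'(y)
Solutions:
 h(y) = C1 + Integral(y/cos(y), y)


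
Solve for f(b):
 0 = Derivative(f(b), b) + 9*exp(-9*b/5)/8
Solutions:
 f(b) = C1 + 5*exp(-9*b/5)/8


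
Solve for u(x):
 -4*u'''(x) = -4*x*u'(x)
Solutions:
 u(x) = C1 + Integral(C2*airyai(x) + C3*airybi(x), x)


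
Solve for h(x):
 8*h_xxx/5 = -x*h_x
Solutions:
 h(x) = C1 + Integral(C2*airyai(-5^(1/3)*x/2) + C3*airybi(-5^(1/3)*x/2), x)


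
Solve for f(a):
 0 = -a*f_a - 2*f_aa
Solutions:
 f(a) = C1 + C2*erf(a/2)


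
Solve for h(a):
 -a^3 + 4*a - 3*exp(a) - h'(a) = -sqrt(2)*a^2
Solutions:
 h(a) = C1 - a^4/4 + sqrt(2)*a^3/3 + 2*a^2 - 3*exp(a)


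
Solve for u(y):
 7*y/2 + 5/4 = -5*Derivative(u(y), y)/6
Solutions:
 u(y) = C1 - 21*y^2/10 - 3*y/2


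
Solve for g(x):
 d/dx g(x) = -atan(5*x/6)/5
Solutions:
 g(x) = C1 - x*atan(5*x/6)/5 + 3*log(25*x^2 + 36)/25


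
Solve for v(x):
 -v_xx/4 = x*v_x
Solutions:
 v(x) = C1 + C2*erf(sqrt(2)*x)


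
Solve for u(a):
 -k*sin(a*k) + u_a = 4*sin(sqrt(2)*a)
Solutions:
 u(a) = C1 - 2*sqrt(2)*cos(sqrt(2)*a) - cos(a*k)


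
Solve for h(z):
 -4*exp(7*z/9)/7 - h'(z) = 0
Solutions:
 h(z) = C1 - 36*exp(7*z/9)/49


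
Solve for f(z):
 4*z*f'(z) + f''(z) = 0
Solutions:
 f(z) = C1 + C2*erf(sqrt(2)*z)


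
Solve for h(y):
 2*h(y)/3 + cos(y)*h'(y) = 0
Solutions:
 h(y) = C1*(sin(y) - 1)^(1/3)/(sin(y) + 1)^(1/3)


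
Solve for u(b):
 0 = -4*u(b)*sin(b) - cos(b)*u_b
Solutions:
 u(b) = C1*cos(b)^4


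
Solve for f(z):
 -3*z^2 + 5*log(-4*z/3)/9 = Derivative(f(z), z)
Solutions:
 f(z) = C1 - z^3 + 5*z*log(-z)/9 + 5*z*(-log(3) - 1 + 2*log(2))/9


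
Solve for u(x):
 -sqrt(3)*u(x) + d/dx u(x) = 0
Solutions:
 u(x) = C1*exp(sqrt(3)*x)


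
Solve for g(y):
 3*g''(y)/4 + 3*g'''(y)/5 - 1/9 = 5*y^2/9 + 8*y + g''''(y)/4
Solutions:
 g(y) = C1 + C2*y + C3*exp(y*(6 - sqrt(111))/5) + C4*exp(y*(6 + sqrt(111))/5) + 5*y^4/81 + 128*y^3/81 - 1406*y^2/405


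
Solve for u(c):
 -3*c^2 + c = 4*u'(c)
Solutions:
 u(c) = C1 - c^3/4 + c^2/8


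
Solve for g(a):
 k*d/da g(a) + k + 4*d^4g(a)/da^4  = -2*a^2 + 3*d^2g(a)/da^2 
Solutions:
 g(a) = C1 + C2*exp(-a*((k + sqrt(k^2 - 1))^(1/3) + (k + sqrt(k^2 - 1))^(-1/3))/2) + C3*exp(a*((k + sqrt(k^2 - 1))^(1/3)/4 - sqrt(3)*I*(k + sqrt(k^2 - 1))^(1/3)/4 - 1/((-1 + sqrt(3)*I)*(k + sqrt(k^2 - 1))^(1/3)))) + C4*exp(a*((k + sqrt(k^2 - 1))^(1/3)/4 + sqrt(3)*I*(k + sqrt(k^2 - 1))^(1/3)/4 + 1/((1 + sqrt(3)*I)*(k + sqrt(k^2 - 1))^(1/3)))) - 2*a^3/(3*k) - 6*a^2/k^2 - a - 36*a/k^3


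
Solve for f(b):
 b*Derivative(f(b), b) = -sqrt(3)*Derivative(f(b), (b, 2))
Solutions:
 f(b) = C1 + C2*erf(sqrt(2)*3^(3/4)*b/6)


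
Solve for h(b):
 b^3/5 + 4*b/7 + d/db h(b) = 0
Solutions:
 h(b) = C1 - b^4/20 - 2*b^2/7


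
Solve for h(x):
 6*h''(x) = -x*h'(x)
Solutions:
 h(x) = C1 + C2*erf(sqrt(3)*x/6)


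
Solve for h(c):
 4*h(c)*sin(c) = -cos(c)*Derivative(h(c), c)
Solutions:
 h(c) = C1*cos(c)^4


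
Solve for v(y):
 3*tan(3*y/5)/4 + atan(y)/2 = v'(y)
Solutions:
 v(y) = C1 + y*atan(y)/2 - log(y^2 + 1)/4 - 5*log(cos(3*y/5))/4


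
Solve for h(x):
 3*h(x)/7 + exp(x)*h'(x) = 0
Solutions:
 h(x) = C1*exp(3*exp(-x)/7)


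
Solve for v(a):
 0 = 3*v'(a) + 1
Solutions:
 v(a) = C1 - a/3


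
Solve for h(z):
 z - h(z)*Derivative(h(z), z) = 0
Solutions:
 h(z) = -sqrt(C1 + z^2)
 h(z) = sqrt(C1 + z^2)


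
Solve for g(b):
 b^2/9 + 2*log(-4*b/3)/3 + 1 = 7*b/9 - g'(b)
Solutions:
 g(b) = C1 - b^3/27 + 7*b^2/18 - 2*b*log(-b)/3 + b*(-2*log(2) - 1/3 + 2*log(6)/3)


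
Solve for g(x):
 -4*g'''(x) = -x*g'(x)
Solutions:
 g(x) = C1 + Integral(C2*airyai(2^(1/3)*x/2) + C3*airybi(2^(1/3)*x/2), x)


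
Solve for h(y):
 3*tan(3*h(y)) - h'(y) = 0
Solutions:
 h(y) = -asin(C1*exp(9*y))/3 + pi/3
 h(y) = asin(C1*exp(9*y))/3


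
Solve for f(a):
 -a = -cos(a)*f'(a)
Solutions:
 f(a) = C1 + Integral(a/cos(a), a)


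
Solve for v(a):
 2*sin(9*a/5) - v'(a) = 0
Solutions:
 v(a) = C1 - 10*cos(9*a/5)/9


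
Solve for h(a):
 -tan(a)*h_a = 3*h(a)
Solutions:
 h(a) = C1/sin(a)^3


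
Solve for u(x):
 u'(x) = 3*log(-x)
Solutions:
 u(x) = C1 + 3*x*log(-x) - 3*x


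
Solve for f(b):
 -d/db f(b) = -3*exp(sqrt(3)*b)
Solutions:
 f(b) = C1 + sqrt(3)*exp(sqrt(3)*b)


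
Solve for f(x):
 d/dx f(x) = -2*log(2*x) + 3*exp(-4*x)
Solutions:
 f(x) = C1 - 2*x*log(x) + 2*x*(1 - log(2)) - 3*exp(-4*x)/4


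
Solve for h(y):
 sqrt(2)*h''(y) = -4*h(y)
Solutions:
 h(y) = C1*sin(2^(3/4)*y) + C2*cos(2^(3/4)*y)


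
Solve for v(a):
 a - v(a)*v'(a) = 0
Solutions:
 v(a) = -sqrt(C1 + a^2)
 v(a) = sqrt(C1 + a^2)


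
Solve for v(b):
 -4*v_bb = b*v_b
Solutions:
 v(b) = C1 + C2*erf(sqrt(2)*b/4)


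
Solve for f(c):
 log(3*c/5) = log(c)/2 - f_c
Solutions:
 f(c) = C1 - c*log(c)/2 + c/2 + c*log(5/3)


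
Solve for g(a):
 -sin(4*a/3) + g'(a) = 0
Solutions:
 g(a) = C1 - 3*cos(4*a/3)/4


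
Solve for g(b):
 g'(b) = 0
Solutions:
 g(b) = C1


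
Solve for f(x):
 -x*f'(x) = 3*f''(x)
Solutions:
 f(x) = C1 + C2*erf(sqrt(6)*x/6)


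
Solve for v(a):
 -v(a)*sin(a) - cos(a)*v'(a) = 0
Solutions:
 v(a) = C1*cos(a)


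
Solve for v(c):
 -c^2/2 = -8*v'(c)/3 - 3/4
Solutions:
 v(c) = C1 + c^3/16 - 9*c/32


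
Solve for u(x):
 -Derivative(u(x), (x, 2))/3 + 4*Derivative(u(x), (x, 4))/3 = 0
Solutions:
 u(x) = C1 + C2*x + C3*exp(-x/2) + C4*exp(x/2)


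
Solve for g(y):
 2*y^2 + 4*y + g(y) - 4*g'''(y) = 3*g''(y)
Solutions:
 g(y) = C1*exp(-y*((4*sqrt(3) + 7)^(-1/3) + 2 + (4*sqrt(3) + 7)^(1/3))/8)*sin(sqrt(3)*y*(-(4*sqrt(3) + 7)^(1/3) + (4*sqrt(3) + 7)^(-1/3))/8) + C2*exp(-y*((4*sqrt(3) + 7)^(-1/3) + 2 + (4*sqrt(3) + 7)^(1/3))/8)*cos(sqrt(3)*y*(-(4*sqrt(3) + 7)^(1/3) + (4*sqrt(3) + 7)^(-1/3))/8) + C3*exp(y*(-1 + (4*sqrt(3) + 7)^(-1/3) + (4*sqrt(3) + 7)^(1/3))/4) - 2*y^2 - 4*y - 12


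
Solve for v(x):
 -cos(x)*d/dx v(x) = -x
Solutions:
 v(x) = C1 + Integral(x/cos(x), x)


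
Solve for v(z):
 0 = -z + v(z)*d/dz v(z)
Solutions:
 v(z) = -sqrt(C1 + z^2)
 v(z) = sqrt(C1 + z^2)


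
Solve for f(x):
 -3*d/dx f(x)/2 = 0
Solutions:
 f(x) = C1


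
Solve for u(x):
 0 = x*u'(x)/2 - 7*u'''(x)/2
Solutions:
 u(x) = C1 + Integral(C2*airyai(7^(2/3)*x/7) + C3*airybi(7^(2/3)*x/7), x)


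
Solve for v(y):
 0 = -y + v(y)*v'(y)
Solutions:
 v(y) = -sqrt(C1 + y^2)
 v(y) = sqrt(C1 + y^2)


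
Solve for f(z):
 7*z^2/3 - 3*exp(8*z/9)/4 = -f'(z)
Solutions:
 f(z) = C1 - 7*z^3/9 + 27*exp(8*z/9)/32


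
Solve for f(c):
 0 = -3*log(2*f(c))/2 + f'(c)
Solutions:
 -2*Integral(1/(log(_y) + log(2)), (_y, f(c)))/3 = C1 - c


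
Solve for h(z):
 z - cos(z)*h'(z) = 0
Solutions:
 h(z) = C1 + Integral(z/cos(z), z)


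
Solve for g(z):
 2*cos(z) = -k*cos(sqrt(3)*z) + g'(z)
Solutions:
 g(z) = C1 + sqrt(3)*k*sin(sqrt(3)*z)/3 + 2*sin(z)


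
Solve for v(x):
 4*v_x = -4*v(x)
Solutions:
 v(x) = C1*exp(-x)


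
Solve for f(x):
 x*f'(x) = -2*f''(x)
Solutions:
 f(x) = C1 + C2*erf(x/2)


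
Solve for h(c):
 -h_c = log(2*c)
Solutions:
 h(c) = C1 - c*log(c) - c*log(2) + c


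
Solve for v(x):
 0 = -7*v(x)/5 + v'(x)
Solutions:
 v(x) = C1*exp(7*x/5)


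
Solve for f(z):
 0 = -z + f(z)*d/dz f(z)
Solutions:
 f(z) = -sqrt(C1 + z^2)
 f(z) = sqrt(C1 + z^2)


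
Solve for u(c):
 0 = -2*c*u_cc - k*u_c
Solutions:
 u(c) = C1 + c^(1 - re(k)/2)*(C2*sin(log(c)*Abs(im(k))/2) + C3*cos(log(c)*im(k)/2))


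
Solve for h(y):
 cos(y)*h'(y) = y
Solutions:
 h(y) = C1 + Integral(y/cos(y), y)


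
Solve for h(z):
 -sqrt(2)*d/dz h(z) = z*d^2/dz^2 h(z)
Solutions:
 h(z) = C1 + C2*z^(1 - sqrt(2))


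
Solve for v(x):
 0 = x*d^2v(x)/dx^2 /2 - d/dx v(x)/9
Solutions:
 v(x) = C1 + C2*x^(11/9)


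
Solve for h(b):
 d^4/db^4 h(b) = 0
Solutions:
 h(b) = C1 + C2*b + C3*b^2 + C4*b^3


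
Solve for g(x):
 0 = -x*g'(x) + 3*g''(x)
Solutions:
 g(x) = C1 + C2*erfi(sqrt(6)*x/6)


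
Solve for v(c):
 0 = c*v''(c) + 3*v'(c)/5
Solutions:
 v(c) = C1 + C2*c^(2/5)


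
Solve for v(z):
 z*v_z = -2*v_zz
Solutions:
 v(z) = C1 + C2*erf(z/2)


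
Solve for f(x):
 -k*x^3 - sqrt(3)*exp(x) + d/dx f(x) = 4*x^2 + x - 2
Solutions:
 f(x) = C1 + k*x^4/4 + 4*x^3/3 + x^2/2 - 2*x + sqrt(3)*exp(x)


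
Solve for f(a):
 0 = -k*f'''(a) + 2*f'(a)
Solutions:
 f(a) = C1 + C2*exp(-sqrt(2)*a*sqrt(1/k)) + C3*exp(sqrt(2)*a*sqrt(1/k))


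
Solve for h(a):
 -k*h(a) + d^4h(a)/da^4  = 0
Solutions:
 h(a) = C1*exp(-a*k^(1/4)) + C2*exp(a*k^(1/4)) + C3*exp(-I*a*k^(1/4)) + C4*exp(I*a*k^(1/4))


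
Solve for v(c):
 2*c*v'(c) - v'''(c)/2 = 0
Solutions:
 v(c) = C1 + Integral(C2*airyai(2^(2/3)*c) + C3*airybi(2^(2/3)*c), c)


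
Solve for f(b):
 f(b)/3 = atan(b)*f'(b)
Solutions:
 f(b) = C1*exp(Integral(1/atan(b), b)/3)


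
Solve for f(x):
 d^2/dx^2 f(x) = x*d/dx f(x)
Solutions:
 f(x) = C1 + C2*erfi(sqrt(2)*x/2)


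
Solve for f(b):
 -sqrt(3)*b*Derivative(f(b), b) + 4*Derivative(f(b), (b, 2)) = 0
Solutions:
 f(b) = C1 + C2*erfi(sqrt(2)*3^(1/4)*b/4)


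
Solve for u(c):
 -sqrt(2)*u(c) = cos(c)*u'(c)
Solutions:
 u(c) = C1*(sin(c) - 1)^(sqrt(2)/2)/(sin(c) + 1)^(sqrt(2)/2)


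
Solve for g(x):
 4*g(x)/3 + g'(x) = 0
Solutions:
 g(x) = C1*exp(-4*x/3)


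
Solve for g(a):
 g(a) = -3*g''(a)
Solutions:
 g(a) = C1*sin(sqrt(3)*a/3) + C2*cos(sqrt(3)*a/3)


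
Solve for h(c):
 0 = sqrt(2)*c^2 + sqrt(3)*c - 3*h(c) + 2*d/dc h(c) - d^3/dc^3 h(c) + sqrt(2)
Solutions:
 h(c) = C1*exp(6^(1/3)*c*(4*3^(1/3)/(sqrt(633) + 27)^(1/3) + 2^(1/3)*(sqrt(633) + 27)^(1/3))/12)*sin(2^(1/3)*3^(1/6)*c*(-2^(1/3)*3^(2/3)*(sqrt(633) + 27)^(1/3)/12 + (sqrt(633) + 27)^(-1/3))) + C2*exp(6^(1/3)*c*(4*3^(1/3)/(sqrt(633) + 27)^(1/3) + 2^(1/3)*(sqrt(633) + 27)^(1/3))/12)*cos(2^(1/3)*3^(1/6)*c*(-2^(1/3)*3^(2/3)*(sqrt(633) + 27)^(1/3)/12 + (sqrt(633) + 27)^(-1/3))) + C3*exp(-6^(1/3)*c*(4*3^(1/3)/(sqrt(633) + 27)^(1/3) + 2^(1/3)*(sqrt(633) + 27)^(1/3))/6) + sqrt(2)*c^2/3 + sqrt(3)*c/3 + 4*sqrt(2)*c/9 + 2*sqrt(3)/9 + 17*sqrt(2)/27


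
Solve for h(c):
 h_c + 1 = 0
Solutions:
 h(c) = C1 - c


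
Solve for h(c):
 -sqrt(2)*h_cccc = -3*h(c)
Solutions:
 h(c) = C1*exp(-2^(7/8)*3^(1/4)*c/2) + C2*exp(2^(7/8)*3^(1/4)*c/2) + C3*sin(2^(7/8)*3^(1/4)*c/2) + C4*cos(2^(7/8)*3^(1/4)*c/2)


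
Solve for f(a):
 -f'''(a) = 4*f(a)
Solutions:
 f(a) = C3*exp(-2^(2/3)*a) + (C1*sin(2^(2/3)*sqrt(3)*a/2) + C2*cos(2^(2/3)*sqrt(3)*a/2))*exp(2^(2/3)*a/2)


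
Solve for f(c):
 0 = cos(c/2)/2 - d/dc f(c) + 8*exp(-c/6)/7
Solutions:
 f(c) = C1 + sin(c/2) - 48*exp(-c/6)/7


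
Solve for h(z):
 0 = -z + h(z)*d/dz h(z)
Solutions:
 h(z) = -sqrt(C1 + z^2)
 h(z) = sqrt(C1 + z^2)


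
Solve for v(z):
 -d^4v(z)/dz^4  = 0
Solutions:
 v(z) = C1 + C2*z + C3*z^2 + C4*z^3


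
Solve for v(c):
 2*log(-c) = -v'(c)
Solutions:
 v(c) = C1 - 2*c*log(-c) + 2*c


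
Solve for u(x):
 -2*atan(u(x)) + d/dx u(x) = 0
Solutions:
 Integral(1/atan(_y), (_y, u(x))) = C1 + 2*x


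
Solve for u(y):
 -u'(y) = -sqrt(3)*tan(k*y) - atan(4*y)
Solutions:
 u(y) = C1 + y*atan(4*y) + sqrt(3)*Piecewise((-log(cos(k*y))/k, Ne(k, 0)), (0, True)) - log(16*y^2 + 1)/8


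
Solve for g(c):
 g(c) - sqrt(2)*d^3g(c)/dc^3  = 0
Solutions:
 g(c) = C3*exp(2^(5/6)*c/2) + (C1*sin(2^(5/6)*sqrt(3)*c/4) + C2*cos(2^(5/6)*sqrt(3)*c/4))*exp(-2^(5/6)*c/4)


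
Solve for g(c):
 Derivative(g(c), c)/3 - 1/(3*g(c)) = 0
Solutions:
 g(c) = -sqrt(C1 + 2*c)
 g(c) = sqrt(C1 + 2*c)


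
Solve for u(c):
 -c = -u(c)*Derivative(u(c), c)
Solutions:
 u(c) = -sqrt(C1 + c^2)
 u(c) = sqrt(C1 + c^2)


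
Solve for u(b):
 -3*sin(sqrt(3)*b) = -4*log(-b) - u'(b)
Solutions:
 u(b) = C1 - 4*b*log(-b) + 4*b - sqrt(3)*cos(sqrt(3)*b)


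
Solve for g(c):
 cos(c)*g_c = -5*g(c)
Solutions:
 g(c) = C1*sqrt(sin(c) - 1)*(sin(c)^2 - 2*sin(c) + 1)/(sqrt(sin(c) + 1)*(sin(c)^2 + 2*sin(c) + 1))


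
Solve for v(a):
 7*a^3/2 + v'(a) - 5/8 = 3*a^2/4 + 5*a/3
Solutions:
 v(a) = C1 - 7*a^4/8 + a^3/4 + 5*a^2/6 + 5*a/8


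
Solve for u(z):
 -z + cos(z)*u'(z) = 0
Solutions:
 u(z) = C1 + Integral(z/cos(z), z)


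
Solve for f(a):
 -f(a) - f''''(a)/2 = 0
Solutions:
 f(a) = (C1*sin(2^(3/4)*a/2) + C2*cos(2^(3/4)*a/2))*exp(-2^(3/4)*a/2) + (C3*sin(2^(3/4)*a/2) + C4*cos(2^(3/4)*a/2))*exp(2^(3/4)*a/2)


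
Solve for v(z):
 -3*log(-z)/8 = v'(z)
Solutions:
 v(z) = C1 - 3*z*log(-z)/8 + 3*z/8


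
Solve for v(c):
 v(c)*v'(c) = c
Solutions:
 v(c) = -sqrt(C1 + c^2)
 v(c) = sqrt(C1 + c^2)


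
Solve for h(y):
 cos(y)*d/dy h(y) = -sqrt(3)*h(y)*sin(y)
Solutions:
 h(y) = C1*cos(y)^(sqrt(3))


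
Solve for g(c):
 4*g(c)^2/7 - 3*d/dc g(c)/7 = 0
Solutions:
 g(c) = -3/(C1 + 4*c)


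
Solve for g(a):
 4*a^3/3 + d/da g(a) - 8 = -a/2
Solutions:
 g(a) = C1 - a^4/3 - a^2/4 + 8*a


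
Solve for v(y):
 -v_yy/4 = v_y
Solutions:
 v(y) = C1 + C2*exp(-4*y)


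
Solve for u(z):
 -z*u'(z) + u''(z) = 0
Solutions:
 u(z) = C1 + C2*erfi(sqrt(2)*z/2)


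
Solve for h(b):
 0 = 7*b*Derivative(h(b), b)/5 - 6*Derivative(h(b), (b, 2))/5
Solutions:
 h(b) = C1 + C2*erfi(sqrt(21)*b/6)


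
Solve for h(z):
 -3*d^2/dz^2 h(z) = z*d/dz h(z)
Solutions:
 h(z) = C1 + C2*erf(sqrt(6)*z/6)


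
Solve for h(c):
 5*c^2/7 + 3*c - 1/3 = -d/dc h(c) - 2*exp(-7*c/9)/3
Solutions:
 h(c) = C1 - 5*c^3/21 - 3*c^2/2 + c/3 + 6*exp(-7*c/9)/7


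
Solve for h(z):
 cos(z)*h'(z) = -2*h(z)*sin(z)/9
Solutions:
 h(z) = C1*cos(z)^(2/9)


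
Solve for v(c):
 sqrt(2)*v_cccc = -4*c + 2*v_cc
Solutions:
 v(c) = C1 + C2*c + C3*exp(-2^(1/4)*c) + C4*exp(2^(1/4)*c) + c^3/3


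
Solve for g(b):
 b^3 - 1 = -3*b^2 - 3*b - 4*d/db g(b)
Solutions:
 g(b) = C1 - b^4/16 - b^3/4 - 3*b^2/8 + b/4


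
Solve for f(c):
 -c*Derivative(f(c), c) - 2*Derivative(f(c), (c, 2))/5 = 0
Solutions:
 f(c) = C1 + C2*erf(sqrt(5)*c/2)


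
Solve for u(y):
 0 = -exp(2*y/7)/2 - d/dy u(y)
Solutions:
 u(y) = C1 - 7*exp(2*y/7)/4


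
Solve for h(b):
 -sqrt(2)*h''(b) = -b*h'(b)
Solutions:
 h(b) = C1 + C2*erfi(2^(1/4)*b/2)


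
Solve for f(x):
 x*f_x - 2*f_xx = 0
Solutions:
 f(x) = C1 + C2*erfi(x/2)


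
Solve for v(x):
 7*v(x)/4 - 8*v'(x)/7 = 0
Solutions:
 v(x) = C1*exp(49*x/32)


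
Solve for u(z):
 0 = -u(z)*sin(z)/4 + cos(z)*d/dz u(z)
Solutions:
 u(z) = C1/cos(z)^(1/4)


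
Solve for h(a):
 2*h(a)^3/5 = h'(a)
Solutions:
 h(a) = -sqrt(10)*sqrt(-1/(C1 + 2*a))/2
 h(a) = sqrt(10)*sqrt(-1/(C1 + 2*a))/2


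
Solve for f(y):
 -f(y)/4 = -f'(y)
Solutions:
 f(y) = C1*exp(y/4)


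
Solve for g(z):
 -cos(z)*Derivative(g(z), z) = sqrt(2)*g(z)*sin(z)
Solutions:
 g(z) = C1*cos(z)^(sqrt(2))


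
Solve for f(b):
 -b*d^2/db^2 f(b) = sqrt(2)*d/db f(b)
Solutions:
 f(b) = C1 + C2*b^(1 - sqrt(2))


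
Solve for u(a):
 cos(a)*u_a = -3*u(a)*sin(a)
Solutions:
 u(a) = C1*cos(a)^3


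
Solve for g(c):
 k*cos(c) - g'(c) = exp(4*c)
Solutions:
 g(c) = C1 + k*sin(c) - exp(4*c)/4


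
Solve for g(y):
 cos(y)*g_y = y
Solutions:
 g(y) = C1 + Integral(y/cos(y), y)


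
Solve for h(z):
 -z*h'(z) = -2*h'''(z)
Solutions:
 h(z) = C1 + Integral(C2*airyai(2^(2/3)*z/2) + C3*airybi(2^(2/3)*z/2), z)


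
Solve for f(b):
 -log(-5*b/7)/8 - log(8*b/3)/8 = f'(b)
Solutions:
 f(b) = C1 - b*log(b)/4 + b*(-log(10) + 1/4 + log(52500000)/8 - I*pi/8)


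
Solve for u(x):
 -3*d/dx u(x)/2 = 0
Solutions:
 u(x) = C1


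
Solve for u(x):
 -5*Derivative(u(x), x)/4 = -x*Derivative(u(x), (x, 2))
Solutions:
 u(x) = C1 + C2*x^(9/4)


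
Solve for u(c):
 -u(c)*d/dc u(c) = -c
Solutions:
 u(c) = -sqrt(C1 + c^2)
 u(c) = sqrt(C1 + c^2)


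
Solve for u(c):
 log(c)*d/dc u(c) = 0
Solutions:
 u(c) = C1


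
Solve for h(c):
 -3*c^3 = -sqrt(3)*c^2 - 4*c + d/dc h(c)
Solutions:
 h(c) = C1 - 3*c^4/4 + sqrt(3)*c^3/3 + 2*c^2


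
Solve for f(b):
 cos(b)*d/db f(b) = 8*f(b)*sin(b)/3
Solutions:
 f(b) = C1/cos(b)^(8/3)


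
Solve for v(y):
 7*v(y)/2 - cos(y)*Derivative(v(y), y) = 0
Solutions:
 v(y) = C1*(sin(y) + 1)^(7/4)/(sin(y) - 1)^(7/4)


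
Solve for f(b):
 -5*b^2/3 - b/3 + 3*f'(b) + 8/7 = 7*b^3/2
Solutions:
 f(b) = C1 + 7*b^4/24 + 5*b^3/27 + b^2/18 - 8*b/21


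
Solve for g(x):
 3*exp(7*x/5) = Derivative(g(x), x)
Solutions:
 g(x) = C1 + 15*exp(7*x/5)/7


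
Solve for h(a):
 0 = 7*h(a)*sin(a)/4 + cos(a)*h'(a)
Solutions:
 h(a) = C1*cos(a)^(7/4)


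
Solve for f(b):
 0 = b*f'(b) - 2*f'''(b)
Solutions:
 f(b) = C1 + Integral(C2*airyai(2^(2/3)*b/2) + C3*airybi(2^(2/3)*b/2), b)


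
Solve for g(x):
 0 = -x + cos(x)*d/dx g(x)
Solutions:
 g(x) = C1 + Integral(x/cos(x), x)


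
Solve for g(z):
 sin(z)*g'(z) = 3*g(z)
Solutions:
 g(z) = C1*(cos(z) - 1)^(3/2)/(cos(z) + 1)^(3/2)


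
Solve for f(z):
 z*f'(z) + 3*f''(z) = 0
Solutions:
 f(z) = C1 + C2*erf(sqrt(6)*z/6)


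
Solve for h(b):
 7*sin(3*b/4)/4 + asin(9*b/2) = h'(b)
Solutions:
 h(b) = C1 + b*asin(9*b/2) + sqrt(4 - 81*b^2)/9 - 7*cos(3*b/4)/3


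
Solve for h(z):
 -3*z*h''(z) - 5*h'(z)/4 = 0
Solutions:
 h(z) = C1 + C2*z^(7/12)


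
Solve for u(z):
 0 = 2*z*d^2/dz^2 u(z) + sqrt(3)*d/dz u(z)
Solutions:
 u(z) = C1 + C2*z^(1 - sqrt(3)/2)


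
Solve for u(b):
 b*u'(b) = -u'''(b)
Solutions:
 u(b) = C1 + Integral(C2*airyai(-b) + C3*airybi(-b), b)


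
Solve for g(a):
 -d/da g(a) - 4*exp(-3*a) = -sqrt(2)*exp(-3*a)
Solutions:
 g(a) = C1 - sqrt(2)*exp(-3*a)/3 + 4*exp(-3*a)/3


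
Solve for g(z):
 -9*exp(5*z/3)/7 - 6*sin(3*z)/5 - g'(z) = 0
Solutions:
 g(z) = C1 - 27*exp(5*z/3)/35 + 2*cos(3*z)/5


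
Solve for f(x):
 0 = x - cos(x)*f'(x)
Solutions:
 f(x) = C1 + Integral(x/cos(x), x)


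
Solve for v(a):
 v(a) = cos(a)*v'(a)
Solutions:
 v(a) = C1*sqrt(sin(a) + 1)/sqrt(sin(a) - 1)


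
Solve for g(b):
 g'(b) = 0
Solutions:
 g(b) = C1


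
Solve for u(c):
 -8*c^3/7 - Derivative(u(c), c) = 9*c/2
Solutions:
 u(c) = C1 - 2*c^4/7 - 9*c^2/4


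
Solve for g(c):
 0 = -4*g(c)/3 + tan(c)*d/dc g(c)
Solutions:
 g(c) = C1*sin(c)^(4/3)


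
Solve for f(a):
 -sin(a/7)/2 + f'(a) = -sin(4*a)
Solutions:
 f(a) = C1 - 7*cos(a/7)/2 + cos(4*a)/4


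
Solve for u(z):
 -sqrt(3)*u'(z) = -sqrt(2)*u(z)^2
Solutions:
 u(z) = -3/(C1 + sqrt(6)*z)


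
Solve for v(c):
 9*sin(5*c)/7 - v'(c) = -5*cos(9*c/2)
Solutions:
 v(c) = C1 + 10*sin(9*c/2)/9 - 9*cos(5*c)/35


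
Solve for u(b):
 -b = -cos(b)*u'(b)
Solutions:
 u(b) = C1 + Integral(b/cos(b), b)


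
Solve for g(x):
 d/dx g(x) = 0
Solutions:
 g(x) = C1


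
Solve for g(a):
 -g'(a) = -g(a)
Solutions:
 g(a) = C1*exp(a)


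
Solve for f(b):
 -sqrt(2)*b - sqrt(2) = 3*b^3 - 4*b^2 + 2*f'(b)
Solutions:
 f(b) = C1 - 3*b^4/8 + 2*b^3/3 - sqrt(2)*b^2/4 - sqrt(2)*b/2


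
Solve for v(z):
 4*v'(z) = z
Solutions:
 v(z) = C1 + z^2/8


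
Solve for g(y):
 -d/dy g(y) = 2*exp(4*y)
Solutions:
 g(y) = C1 - exp(4*y)/2


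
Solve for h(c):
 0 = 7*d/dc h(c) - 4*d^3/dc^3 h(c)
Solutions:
 h(c) = C1 + C2*exp(-sqrt(7)*c/2) + C3*exp(sqrt(7)*c/2)


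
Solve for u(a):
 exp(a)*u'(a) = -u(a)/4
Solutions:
 u(a) = C1*exp(exp(-a)/4)


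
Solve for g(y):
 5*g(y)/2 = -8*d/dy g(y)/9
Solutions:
 g(y) = C1*exp(-45*y/16)


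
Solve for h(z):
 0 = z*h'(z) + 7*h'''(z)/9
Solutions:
 h(z) = C1 + Integral(C2*airyai(-21^(2/3)*z/7) + C3*airybi(-21^(2/3)*z/7), z)


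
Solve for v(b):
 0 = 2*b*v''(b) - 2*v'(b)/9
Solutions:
 v(b) = C1 + C2*b^(10/9)


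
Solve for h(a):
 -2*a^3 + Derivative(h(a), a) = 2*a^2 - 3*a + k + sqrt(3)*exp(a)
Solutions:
 h(a) = C1 + a^4/2 + 2*a^3/3 - 3*a^2/2 + a*k + sqrt(3)*exp(a)


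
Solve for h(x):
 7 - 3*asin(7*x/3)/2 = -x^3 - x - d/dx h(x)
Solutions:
 h(x) = C1 - x^4/4 - x^2/2 + 3*x*asin(7*x/3)/2 - 7*x + 3*sqrt(9 - 49*x^2)/14


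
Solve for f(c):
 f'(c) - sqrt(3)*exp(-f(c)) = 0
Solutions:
 f(c) = log(C1 + sqrt(3)*c)


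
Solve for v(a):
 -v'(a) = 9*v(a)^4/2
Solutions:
 v(a) = 2^(1/3)*(1/(C1 + 27*a))^(1/3)
 v(a) = 2^(1/3)*(-3^(2/3) - 3*3^(1/6)*I)*(1/(C1 + 9*a))^(1/3)/6
 v(a) = 2^(1/3)*(-3^(2/3) + 3*3^(1/6)*I)*(1/(C1 + 9*a))^(1/3)/6


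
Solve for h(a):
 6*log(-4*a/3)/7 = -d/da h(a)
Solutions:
 h(a) = C1 - 6*a*log(-a)/7 + 6*a*(-2*log(2) + 1 + log(3))/7


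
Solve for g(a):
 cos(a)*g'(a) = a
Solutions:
 g(a) = C1 + Integral(a/cos(a), a)


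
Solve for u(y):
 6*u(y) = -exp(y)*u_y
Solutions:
 u(y) = C1*exp(6*exp(-y))


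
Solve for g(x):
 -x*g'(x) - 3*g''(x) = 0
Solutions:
 g(x) = C1 + C2*erf(sqrt(6)*x/6)


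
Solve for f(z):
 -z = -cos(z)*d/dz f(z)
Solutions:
 f(z) = C1 + Integral(z/cos(z), z)


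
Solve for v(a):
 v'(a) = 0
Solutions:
 v(a) = C1


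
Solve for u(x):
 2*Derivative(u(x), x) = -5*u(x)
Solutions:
 u(x) = C1*exp(-5*x/2)


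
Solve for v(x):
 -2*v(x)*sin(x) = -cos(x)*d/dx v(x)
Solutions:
 v(x) = C1/cos(x)^2


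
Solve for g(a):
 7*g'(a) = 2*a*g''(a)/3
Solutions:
 g(a) = C1 + C2*a^(23/2)


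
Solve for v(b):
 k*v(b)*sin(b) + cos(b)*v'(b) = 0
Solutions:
 v(b) = C1*exp(k*log(cos(b)))


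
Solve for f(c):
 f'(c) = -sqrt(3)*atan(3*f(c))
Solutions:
 Integral(1/atan(3*_y), (_y, f(c))) = C1 - sqrt(3)*c


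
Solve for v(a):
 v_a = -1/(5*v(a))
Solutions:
 v(a) = -sqrt(C1 - 10*a)/5
 v(a) = sqrt(C1 - 10*a)/5


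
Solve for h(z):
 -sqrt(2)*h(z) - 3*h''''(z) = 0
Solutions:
 h(z) = (C1*sin(2^(5/8)*3^(3/4)*z/6) + C2*cos(2^(5/8)*3^(3/4)*z/6))*exp(-2^(5/8)*3^(3/4)*z/6) + (C3*sin(2^(5/8)*3^(3/4)*z/6) + C4*cos(2^(5/8)*3^(3/4)*z/6))*exp(2^(5/8)*3^(3/4)*z/6)


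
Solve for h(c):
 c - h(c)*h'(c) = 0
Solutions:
 h(c) = -sqrt(C1 + c^2)
 h(c) = sqrt(C1 + c^2)


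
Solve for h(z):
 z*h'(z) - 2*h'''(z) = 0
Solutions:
 h(z) = C1 + Integral(C2*airyai(2^(2/3)*z/2) + C3*airybi(2^(2/3)*z/2), z)


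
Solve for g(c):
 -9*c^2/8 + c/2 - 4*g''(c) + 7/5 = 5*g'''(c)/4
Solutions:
 g(c) = C1 + C2*c + C3*exp(-16*c/5) - 3*c^4/128 + 77*c^3/1536 + 5243*c^2/40960


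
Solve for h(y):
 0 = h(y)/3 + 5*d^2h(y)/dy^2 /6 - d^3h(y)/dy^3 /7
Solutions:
 h(y) = C1*exp(y*(-7^(1/3)*(18*sqrt(39666) + 7097)^(1/3) - 175*7^(2/3)/(18*sqrt(39666) + 7097)^(1/3) + 70)/36)*sin(sqrt(3)*7^(1/3)*y*(-(18*sqrt(39666) + 7097)^(1/3) + 175*7^(1/3)/(18*sqrt(39666) + 7097)^(1/3))/36) + C2*exp(y*(-7^(1/3)*(18*sqrt(39666) + 7097)^(1/3) - 175*7^(2/3)/(18*sqrt(39666) + 7097)^(1/3) + 70)/36)*cos(sqrt(3)*7^(1/3)*y*(-(18*sqrt(39666) + 7097)^(1/3) + 175*7^(1/3)/(18*sqrt(39666) + 7097)^(1/3))/36) + C3*exp(y*(175*7^(2/3)/(18*sqrt(39666) + 7097)^(1/3) + 35 + 7^(1/3)*(18*sqrt(39666) + 7097)^(1/3))/18)


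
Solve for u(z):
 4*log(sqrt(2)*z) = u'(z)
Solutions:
 u(z) = C1 + 4*z*log(z) - 4*z + z*log(4)


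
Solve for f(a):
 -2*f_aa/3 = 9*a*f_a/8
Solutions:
 f(a) = C1 + C2*erf(3*sqrt(6)*a/8)


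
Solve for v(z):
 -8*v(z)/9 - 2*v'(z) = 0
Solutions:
 v(z) = C1*exp(-4*z/9)


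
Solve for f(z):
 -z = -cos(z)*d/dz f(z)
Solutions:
 f(z) = C1 + Integral(z/cos(z), z)


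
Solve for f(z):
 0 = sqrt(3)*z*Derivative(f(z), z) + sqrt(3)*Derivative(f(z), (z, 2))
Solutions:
 f(z) = C1 + C2*erf(sqrt(2)*z/2)


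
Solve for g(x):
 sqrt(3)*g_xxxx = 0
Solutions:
 g(x) = C1 + C2*x + C3*x^2 + C4*x^3


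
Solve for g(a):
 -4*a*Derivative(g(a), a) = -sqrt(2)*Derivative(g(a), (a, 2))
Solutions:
 g(a) = C1 + C2*erfi(2^(1/4)*a)


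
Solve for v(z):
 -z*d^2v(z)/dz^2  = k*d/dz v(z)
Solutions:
 v(z) = C1 + z^(1 - re(k))*(C2*sin(log(z)*Abs(im(k))) + C3*cos(log(z)*im(k)))


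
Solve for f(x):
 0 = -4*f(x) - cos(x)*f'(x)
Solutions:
 f(x) = C1*(sin(x)^2 - 2*sin(x) + 1)/(sin(x)^2 + 2*sin(x) + 1)


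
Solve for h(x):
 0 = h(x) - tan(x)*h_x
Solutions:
 h(x) = C1*sin(x)
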